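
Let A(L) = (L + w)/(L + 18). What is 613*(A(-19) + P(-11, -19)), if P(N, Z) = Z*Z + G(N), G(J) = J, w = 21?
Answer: 213324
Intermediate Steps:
A(L) = (21 + L)/(18 + L) (A(L) = (L + 21)/(L + 18) = (21 + L)/(18 + L))
P(N, Z) = N + Z² (P(N, Z) = Z*Z + N = Z² + N = N + Z²)
613*(A(-19) + P(-11, -19)) = 613*((21 - 19)/(18 - 19) + (-11 + (-19)²)) = 613*(2/(-1) + (-11 + 361)) = 613*(-1*2 + 350) = 613*(-2 + 350) = 613*348 = 213324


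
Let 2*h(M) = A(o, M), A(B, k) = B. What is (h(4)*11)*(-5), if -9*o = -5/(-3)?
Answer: 275/54 ≈ 5.0926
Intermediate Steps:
o = -5/27 (o = -(-5)/(9*(-3)) = -(-5)*(-1)/(9*3) = -⅑*5/3 = -5/27 ≈ -0.18519)
h(M) = -5/54 (h(M) = (½)*(-5/27) = -5/54)
(h(4)*11)*(-5) = -5/54*11*(-5) = -55/54*(-5) = 275/54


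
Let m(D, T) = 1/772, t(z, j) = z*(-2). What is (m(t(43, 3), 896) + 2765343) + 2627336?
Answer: 4163148189/772 ≈ 5.3927e+6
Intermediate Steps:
t(z, j) = -2*z
m(D, T) = 1/772
(m(t(43, 3), 896) + 2765343) + 2627336 = (1/772 + 2765343) + 2627336 = 2134844797/772 + 2627336 = 4163148189/772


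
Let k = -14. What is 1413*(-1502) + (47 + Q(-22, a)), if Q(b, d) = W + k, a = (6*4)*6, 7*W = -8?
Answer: -14856059/7 ≈ -2.1223e+6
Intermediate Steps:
W = -8/7 (W = (⅐)*(-8) = -8/7 ≈ -1.1429)
a = 144 (a = 24*6 = 144)
Q(b, d) = -106/7 (Q(b, d) = -8/7 - 14 = -106/7)
1413*(-1502) + (47 + Q(-22, a)) = 1413*(-1502) + (47 - 106/7) = -2122326 + 223/7 = -14856059/7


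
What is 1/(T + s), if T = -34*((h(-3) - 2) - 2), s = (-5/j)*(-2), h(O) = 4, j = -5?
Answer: -½ ≈ -0.50000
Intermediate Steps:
s = -2 (s = (-5/(-5))*(-2) = -⅕*(-5)*(-2) = 1*(-2) = -2)
T = 0 (T = -34*((4 - 2) - 2) = -34*(2 - 2) = -34*0 = 0)
1/(T + s) = 1/(0 - 2) = 1/(-2) = -½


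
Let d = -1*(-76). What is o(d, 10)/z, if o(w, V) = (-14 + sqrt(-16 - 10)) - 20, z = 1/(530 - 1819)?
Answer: 43826 - 1289*I*sqrt(26) ≈ 43826.0 - 6572.6*I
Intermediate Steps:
z = -1/1289 (z = 1/(-1289) = -1/1289 ≈ -0.00077580)
d = 76
o(w, V) = -34 + I*sqrt(26) (o(w, V) = (-14 + sqrt(-26)) - 20 = (-14 + I*sqrt(26)) - 20 = -34 + I*sqrt(26))
o(d, 10)/z = (-34 + I*sqrt(26))/(-1/1289) = (-34 + I*sqrt(26))*(-1289) = 43826 - 1289*I*sqrt(26)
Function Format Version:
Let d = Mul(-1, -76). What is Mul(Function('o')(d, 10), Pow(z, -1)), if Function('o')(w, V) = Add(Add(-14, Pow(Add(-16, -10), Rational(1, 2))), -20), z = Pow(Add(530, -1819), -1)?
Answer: Add(43826, Mul(-1289, I, Pow(26, Rational(1, 2)))) ≈ Add(43826., Mul(-6572.6, I))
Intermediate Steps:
z = Rational(-1, 1289) (z = Pow(-1289, -1) = Rational(-1, 1289) ≈ -0.00077580)
d = 76
Function('o')(w, V) = Add(-34, Mul(I, Pow(26, Rational(1, 2)))) (Function('o')(w, V) = Add(Add(-14, Pow(-26, Rational(1, 2))), -20) = Add(Add(-14, Mul(I, Pow(26, Rational(1, 2)))), -20) = Add(-34, Mul(I, Pow(26, Rational(1, 2)))))
Mul(Function('o')(d, 10), Pow(z, -1)) = Mul(Add(-34, Mul(I, Pow(26, Rational(1, 2)))), Pow(Rational(-1, 1289), -1)) = Mul(Add(-34, Mul(I, Pow(26, Rational(1, 2)))), -1289) = Add(43826, Mul(-1289, I, Pow(26, Rational(1, 2))))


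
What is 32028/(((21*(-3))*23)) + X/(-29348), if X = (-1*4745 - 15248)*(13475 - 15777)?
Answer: -490062091/308154 ≈ -1590.3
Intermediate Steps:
X = 46023886 (X = (-4745 - 15248)*(-2302) = -19993*(-2302) = 46023886)
32028/(((21*(-3))*23)) + X/(-29348) = 32028/(((21*(-3))*23)) + 46023886/(-29348) = 32028/((-63*23)) + 46023886*(-1/29348) = 32028/(-1449) - 23011943/14674 = 32028*(-1/1449) - 23011943/14674 = -10676/483 - 23011943/14674 = -490062091/308154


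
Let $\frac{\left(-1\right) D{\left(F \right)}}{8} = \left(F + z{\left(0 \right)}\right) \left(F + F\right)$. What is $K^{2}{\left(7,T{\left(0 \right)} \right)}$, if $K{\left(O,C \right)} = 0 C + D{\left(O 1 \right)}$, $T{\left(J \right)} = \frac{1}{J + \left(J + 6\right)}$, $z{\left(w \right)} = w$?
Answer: $614656$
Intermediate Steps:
$D{\left(F \right)} = - 16 F^{2}$ ($D{\left(F \right)} = - 8 \left(F + 0\right) \left(F + F\right) = - 8 F 2 F = - 8 \cdot 2 F^{2} = - 16 F^{2}$)
$T{\left(J \right)} = \frac{1}{6 + 2 J}$ ($T{\left(J \right)} = \frac{1}{J + \left(6 + J\right)} = \frac{1}{6 + 2 J}$)
$K{\left(O,C \right)} = - 16 O^{2}$ ($K{\left(O,C \right)} = 0 C - 16 \left(O 1\right)^{2} = 0 - 16 O^{2} = - 16 O^{2}$)
$K^{2}{\left(7,T{\left(0 \right)} \right)} = \left(- 16 \cdot 7^{2}\right)^{2} = \left(\left(-16\right) 49\right)^{2} = \left(-784\right)^{2} = 614656$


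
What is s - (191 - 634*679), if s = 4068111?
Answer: 4498406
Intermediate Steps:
s - (191 - 634*679) = 4068111 - (191 - 634*679) = 4068111 - (191 - 430486) = 4068111 - 1*(-430295) = 4068111 + 430295 = 4498406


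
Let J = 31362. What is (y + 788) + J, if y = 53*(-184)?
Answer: 22398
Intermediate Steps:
y = -9752
(y + 788) + J = (-9752 + 788) + 31362 = -8964 + 31362 = 22398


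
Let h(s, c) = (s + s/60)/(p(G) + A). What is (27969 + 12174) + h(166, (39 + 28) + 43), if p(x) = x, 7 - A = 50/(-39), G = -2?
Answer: 98416169/2450 ≈ 40170.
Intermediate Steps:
A = 323/39 (A = 7 - 50/(-39) = 7 - 50*(-1)/39 = 7 - 1*(-50/39) = 7 + 50/39 = 323/39 ≈ 8.2820)
h(s, c) = 793*s/4900 (h(s, c) = (s + s/60)/(-2 + 323/39) = (s + s*(1/60))/(245/39) = (s + s/60)*(39/245) = (61*s/60)*(39/245) = 793*s/4900)
(27969 + 12174) + h(166, (39 + 28) + 43) = (27969 + 12174) + (793/4900)*166 = 40143 + 65819/2450 = 98416169/2450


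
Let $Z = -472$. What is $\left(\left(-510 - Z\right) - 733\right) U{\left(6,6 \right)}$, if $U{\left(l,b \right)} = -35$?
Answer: $26985$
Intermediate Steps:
$\left(\left(-510 - Z\right) - 733\right) U{\left(6,6 \right)} = \left(\left(-510 - -472\right) - 733\right) \left(-35\right) = \left(\left(-510 + 472\right) - 733\right) \left(-35\right) = \left(-38 - 733\right) \left(-35\right) = \left(-771\right) \left(-35\right) = 26985$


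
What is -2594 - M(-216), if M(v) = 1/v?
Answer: -560303/216 ≈ -2594.0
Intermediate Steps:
-2594 - M(-216) = -2594 - 1/(-216) = -2594 - 1*(-1/216) = -2594 + 1/216 = -560303/216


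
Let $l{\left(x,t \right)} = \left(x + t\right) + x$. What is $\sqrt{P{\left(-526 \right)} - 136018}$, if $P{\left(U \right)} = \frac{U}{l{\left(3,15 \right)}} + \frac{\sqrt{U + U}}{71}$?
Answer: $\frac{\sqrt{-302434714344 + 62622 i \sqrt{263}}}{1491} \approx 0.00061927 + 368.84 i$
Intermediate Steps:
$l{\left(x,t \right)} = t + 2 x$ ($l{\left(x,t \right)} = \left(t + x\right) + x = t + 2 x$)
$P{\left(U \right)} = \frac{U}{21} + \frac{\sqrt{2} \sqrt{U}}{71}$ ($P{\left(U \right)} = \frac{U}{15 + 2 \cdot 3} + \frac{\sqrt{U + U}}{71} = \frac{U}{15 + 6} + \sqrt{2 U} \frac{1}{71} = \frac{U}{21} + \sqrt{2} \sqrt{U} \frac{1}{71} = U \frac{1}{21} + \frac{\sqrt{2} \sqrt{U}}{71} = \frac{U}{21} + \frac{\sqrt{2} \sqrt{U}}{71}$)
$\sqrt{P{\left(-526 \right)} - 136018} = \sqrt{\left(\frac{1}{21} \left(-526\right) + \frac{\sqrt{2} \sqrt{-526}}{71}\right) - 136018} = \sqrt{\left(- \frac{526}{21} + \frac{\sqrt{2} i \sqrt{526}}{71}\right) - 136018} = \sqrt{\left(- \frac{526}{21} + \frac{2 i \sqrt{263}}{71}\right) - 136018} = \sqrt{- \frac{2856904}{21} + \frac{2 i \sqrt{263}}{71}}$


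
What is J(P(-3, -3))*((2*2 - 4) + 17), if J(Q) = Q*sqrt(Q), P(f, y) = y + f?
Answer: -102*I*sqrt(6) ≈ -249.85*I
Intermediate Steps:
P(f, y) = f + y
J(Q) = Q**(3/2)
J(P(-3, -3))*((2*2 - 4) + 17) = (-3 - 3)**(3/2)*((2*2 - 4) + 17) = (-6)**(3/2)*((4 - 4) + 17) = (-6*I*sqrt(6))*(0 + 17) = -6*I*sqrt(6)*17 = -102*I*sqrt(6)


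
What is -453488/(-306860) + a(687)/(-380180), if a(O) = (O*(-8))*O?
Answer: 16637929082/1458275435 ≈ 11.409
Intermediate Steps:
a(O) = -8*O² (a(O) = (-8*O)*O = -8*O²)
-453488/(-306860) + a(687)/(-380180) = -453488/(-306860) - 8*687²/(-380180) = -453488*(-1/306860) - 8*471969*(-1/380180) = 113372/76715 - 3775752*(-1/380180) = 113372/76715 + 943938/95045 = 16637929082/1458275435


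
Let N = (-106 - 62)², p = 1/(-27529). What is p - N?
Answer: -776978497/27529 ≈ -28224.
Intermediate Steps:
p = -1/27529 ≈ -3.6325e-5
N = 28224 (N = (-168)² = 28224)
p - N = -1/27529 - 1*28224 = -1/27529 - 28224 = -776978497/27529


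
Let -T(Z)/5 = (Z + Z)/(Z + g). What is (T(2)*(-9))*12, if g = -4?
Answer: -1080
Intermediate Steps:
T(Z) = -10*Z/(-4 + Z) (T(Z) = -5*(Z + Z)/(Z - 4) = -5*2*Z/(-4 + Z) = -10*Z/(-4 + Z))
(T(2)*(-9))*12 = (-10*2/(-4 + 2)*(-9))*12 = (-10*2/(-2)*(-9))*12 = (-10*2*(-1/2)*(-9))*12 = (10*(-9))*12 = -90*12 = -1080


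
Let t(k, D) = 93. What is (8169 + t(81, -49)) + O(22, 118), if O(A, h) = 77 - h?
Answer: 8221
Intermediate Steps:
(8169 + t(81, -49)) + O(22, 118) = (8169 + 93) + (77 - 1*118) = 8262 + (77 - 118) = 8262 - 41 = 8221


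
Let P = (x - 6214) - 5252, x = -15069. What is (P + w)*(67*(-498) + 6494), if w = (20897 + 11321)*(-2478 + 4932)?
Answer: -2123867135064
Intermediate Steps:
w = 79062972 (w = 32218*2454 = 79062972)
P = -26535 (P = (-15069 - 6214) - 5252 = -21283 - 5252 = -26535)
(P + w)*(67*(-498) + 6494) = (-26535 + 79062972)*(67*(-498) + 6494) = 79036437*(-33366 + 6494) = 79036437*(-26872) = -2123867135064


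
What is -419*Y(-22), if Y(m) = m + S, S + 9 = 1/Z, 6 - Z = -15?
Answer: 272350/21 ≈ 12969.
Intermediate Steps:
Z = 21 (Z = 6 - 1*(-15) = 6 + 15 = 21)
S = -188/21 (S = -9 + 1/21 = -188/21 ≈ -8.9524)
Y(m) = -188/21 + m (Y(m) = m - 188/21 = -188/21 + m)
-419*Y(-22) = -419*(-188/21 - 22) = -419*(-650/21) = 272350/21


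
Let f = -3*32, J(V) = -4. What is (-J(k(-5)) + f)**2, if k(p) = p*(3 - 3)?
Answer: 8464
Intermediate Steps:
k(p) = 0 (k(p) = p*0 = 0)
f = -96
(-J(k(-5)) + f)**2 = (-1*(-4) - 96)**2 = (4 - 96)**2 = (-92)**2 = 8464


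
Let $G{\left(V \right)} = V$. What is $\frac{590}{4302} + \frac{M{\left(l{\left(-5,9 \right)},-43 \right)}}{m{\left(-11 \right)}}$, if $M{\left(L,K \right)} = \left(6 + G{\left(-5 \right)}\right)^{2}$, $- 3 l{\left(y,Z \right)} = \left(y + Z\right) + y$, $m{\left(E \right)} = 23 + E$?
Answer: $\frac{1897}{8604} \approx 0.22048$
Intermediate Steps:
$l{\left(y,Z \right)} = - \frac{2 y}{3} - \frac{Z}{3}$ ($l{\left(y,Z \right)} = - \frac{\left(y + Z\right) + y}{3} = - \frac{\left(Z + y\right) + y}{3} = - \frac{Z + 2 y}{3} = - \frac{2 y}{3} - \frac{Z}{3}$)
$M{\left(L,K \right)} = 1$ ($M{\left(L,K \right)} = \left(6 - 5\right)^{2} = 1^{2} = 1$)
$\frac{590}{4302} + \frac{M{\left(l{\left(-5,9 \right)},-43 \right)}}{m{\left(-11 \right)}} = \frac{590}{4302} + 1 \frac{1}{23 - 11} = 590 \cdot \frac{1}{4302} + 1 \cdot \frac{1}{12} = \frac{295}{2151} + 1 \cdot \frac{1}{12} = \frac{295}{2151} + \frac{1}{12} = \frac{1897}{8604}$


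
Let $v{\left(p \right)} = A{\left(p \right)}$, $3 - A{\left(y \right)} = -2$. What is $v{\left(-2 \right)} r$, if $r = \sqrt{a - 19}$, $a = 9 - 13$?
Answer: $5 i \sqrt{23} \approx 23.979 i$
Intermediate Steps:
$a = -4$ ($a = 9 - 13 = -4$)
$A{\left(y \right)} = 5$ ($A{\left(y \right)} = 3 - -2 = 3 + 2 = 5$)
$v{\left(p \right)} = 5$
$r = i \sqrt{23}$ ($r = \sqrt{-4 - 19} = \sqrt{-23} = i \sqrt{23} \approx 4.7958 i$)
$v{\left(-2 \right)} r = 5 i \sqrt{23}$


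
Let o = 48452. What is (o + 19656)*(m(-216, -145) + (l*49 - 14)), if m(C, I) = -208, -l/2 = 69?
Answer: -475666272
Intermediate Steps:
l = -138 (l = -2*69 = -138)
(o + 19656)*(m(-216, -145) + (l*49 - 14)) = (48452 + 19656)*(-208 + (-138*49 - 14)) = 68108*(-208 + (-6762 - 14)) = 68108*(-208 - 6776) = 68108*(-6984) = -475666272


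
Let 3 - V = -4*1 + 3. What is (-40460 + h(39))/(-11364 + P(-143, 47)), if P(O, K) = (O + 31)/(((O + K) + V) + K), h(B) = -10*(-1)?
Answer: 910125/255634 ≈ 3.5603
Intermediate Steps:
h(B) = 10
V = 4 (V = 3 - (-4*1 + 3) = 3 - (-4 + 3) = 3 - 1*(-1) = 3 + 1 = 4)
P(O, K) = (31 + O)/(4 + O + 2*K) (P(O, K) = (O + 31)/(((O + K) + 4) + K) = (31 + O)/(((K + O) + 4) + K) = (31 + O)/((4 + K + O) + K) = (31 + O)/(4 + O + 2*K))
(-40460 + h(39))/(-11364 + P(-143, 47)) = (-40460 + 10)/(-11364 + (31 - 143)/(4 - 143 + 2*47)) = -40450/(-11364 - 112/(4 - 143 + 94)) = -40450/(-11364 - 112/(-45)) = -40450/(-11364 - 1/45*(-112)) = -40450/(-11364 + 112/45) = -40450/(-511268/45) = -40450*(-45/511268) = 910125/255634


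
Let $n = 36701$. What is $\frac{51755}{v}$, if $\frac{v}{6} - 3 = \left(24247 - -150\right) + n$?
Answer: $\frac{51755}{366606} \approx 0.14117$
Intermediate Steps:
$v = 366606$ ($v = 18 + 6 \left(\left(24247 - -150\right) + 36701\right) = 18 + 6 \left(\left(24247 + 150\right) + 36701\right) = 18 + 6 \left(24397 + 36701\right) = 18 + 6 \cdot 61098 = 18 + 366588 = 366606$)
$\frac{51755}{v} = \frac{51755}{366606}$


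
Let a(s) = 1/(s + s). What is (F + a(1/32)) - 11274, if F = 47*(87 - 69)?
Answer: -10412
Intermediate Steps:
F = 846 (F = 47*18 = 846)
a(s) = 1/(2*s)
(F + a(1/32)) - 11274 = (846 + 1/(2*(1/32))) - 11274 = (846 + (½)*32) - 11274 = (846 + 16) - 11274 = 862 - 11274 = -10412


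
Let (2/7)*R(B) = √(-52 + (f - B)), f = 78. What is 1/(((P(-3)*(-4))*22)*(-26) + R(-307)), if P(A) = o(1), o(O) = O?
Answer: 9152/20923459 - 42*√37/20923459 ≈ 0.00042519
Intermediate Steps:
P(A) = 1
R(B) = 7*√(26 - B)/2 (R(B) = 7*√(-52 + (78 - B))/2 = 7*√(26 - B)/2)
1/(((P(-3)*(-4))*22)*(-26) + R(-307)) = 1/(((1*(-4))*22)*(-26) + 7*√(26 - 1*(-307))/2) = 1/(-4*22*(-26) + 7*√(26 + 307)/2) = 1/(-88*(-26) + 7*√333/2) = 1/(2288 + 7*(3*√37)/2) = 1/(2288 + 21*√37/2)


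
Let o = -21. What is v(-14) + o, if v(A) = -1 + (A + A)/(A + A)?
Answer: -21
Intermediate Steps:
v(A) = 0 (v(A) = -1 + (2*A)/((2*A)) = -1 + (2*A)*(1/(2*A)) = -1 + 1 = 0)
v(-14) + o = 0 - 21 = -21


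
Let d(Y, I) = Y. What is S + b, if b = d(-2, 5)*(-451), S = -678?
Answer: 224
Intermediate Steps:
b = 902 (b = -2*(-451) = 902)
S + b = -678 + 902 = 224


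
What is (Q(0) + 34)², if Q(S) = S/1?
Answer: 1156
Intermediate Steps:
Q(S) = S (Q(S) = S*1 = S)
(Q(0) + 34)² = (0 + 34)² = 34² = 1156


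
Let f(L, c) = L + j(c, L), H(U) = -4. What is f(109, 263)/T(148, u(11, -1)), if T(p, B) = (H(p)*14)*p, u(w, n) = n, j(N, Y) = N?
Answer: -93/2072 ≈ -0.044884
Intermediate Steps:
f(L, c) = L + c
T(p, B) = -56*p (T(p, B) = (-4*14)*p = -56*p)
f(109, 263)/T(148, u(11, -1)) = (109 + 263)/((-56*148)) = 372/(-8288) = 372*(-1/8288) = -93/2072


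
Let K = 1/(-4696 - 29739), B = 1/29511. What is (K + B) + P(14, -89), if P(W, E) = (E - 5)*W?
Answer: -1337334046136/1016211285 ≈ -1316.0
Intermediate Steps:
P(W, E) = W*(-5 + E) (P(W, E) = (-5 + E)*W = W*(-5 + E))
B = 1/29511 ≈ 3.3886e-5
K = -1/34435 (K = 1/(-34435) = -1/34435 ≈ -2.9040e-5)
(K + B) + P(14, -89) = (-1/34435 + 1/29511) + 14*(-5 - 89) = 4924/1016211285 + 14*(-94) = 4924/1016211285 - 1316 = -1337334046136/1016211285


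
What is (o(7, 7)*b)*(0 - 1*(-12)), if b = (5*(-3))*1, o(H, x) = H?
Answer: -1260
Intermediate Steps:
b = -15 (b = -15*1 = -15)
(o(7, 7)*b)*(0 - 1*(-12)) = (7*(-15))*(0 - 1*(-12)) = -105*(0 + 12) = -105*12 = -1260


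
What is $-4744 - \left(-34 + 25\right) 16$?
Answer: $-4600$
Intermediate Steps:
$-4744 - \left(-34 + 25\right) 16 = -4744 - \left(-9\right) 16 = -4744 - -144 = -4744 + 144 = -4600$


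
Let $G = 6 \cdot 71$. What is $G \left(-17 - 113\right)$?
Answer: $-55380$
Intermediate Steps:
$G = 426$
$G \left(-17 - 113\right) = 426 \left(-17 - 113\right) = 426 \left(-130\right) = -55380$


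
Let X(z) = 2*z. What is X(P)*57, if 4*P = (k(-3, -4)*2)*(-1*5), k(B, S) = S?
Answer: 1140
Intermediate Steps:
P = 10 (P = ((-4*2)*(-1*5))/4 = (-8*(-5))/4 = (¼)*40 = 10)
X(P)*57 = (2*10)*57 = 20*57 = 1140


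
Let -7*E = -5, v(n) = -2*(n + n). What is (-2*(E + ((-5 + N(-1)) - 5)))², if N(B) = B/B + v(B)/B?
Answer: 29584/49 ≈ 603.75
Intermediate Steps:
v(n) = -4*n
E = 5/7 (E = -⅐*(-5) = 5/7 ≈ 0.71429)
N(B) = -3 (N(B) = B/B + (-4*B)/B = 1 - 4 = -3)
(-2*(E + ((-5 + N(-1)) - 5)))² = (-2*(5/7 + ((-5 - 3) - 5)))² = (-2*(5/7 + (-8 - 5)))² = (-2*(5/7 - 13))² = (-2*(-86/7))² = (172/7)² = 29584/49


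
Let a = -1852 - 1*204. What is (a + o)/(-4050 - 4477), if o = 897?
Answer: 1159/8527 ≈ 0.13592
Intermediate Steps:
a = -2056 (a = -1852 - 204 = -2056)
(a + o)/(-4050 - 4477) = (-2056 + 897)/(-4050 - 4477) = -1159/(-8527) = -1159*(-1/8527) = 1159/8527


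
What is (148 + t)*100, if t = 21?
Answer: 16900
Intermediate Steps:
(148 + t)*100 = (148 + 21)*100 = 169*100 = 16900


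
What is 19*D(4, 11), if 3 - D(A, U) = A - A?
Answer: 57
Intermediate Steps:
D(A, U) = 3 (D(A, U) = 3 - (A - A) = 3 - 1*0 = 3 + 0 = 3)
19*D(4, 11) = 19*3 = 57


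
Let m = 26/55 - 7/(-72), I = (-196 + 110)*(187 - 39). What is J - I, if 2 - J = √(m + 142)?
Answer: 12730 - √62103470/660 ≈ 12718.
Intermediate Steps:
I = -12728 (I = -86*148 = -12728)
m = 2257/3960 (m = 26*(1/55) - 7*(-1/72) = 26/55 + 7/72 = 2257/3960 ≈ 0.56995)
J = 2 - √62103470/660 (J = 2 - √(2257/3960 + 142) = 2 - √(564577/3960) = 2 - √62103470/660 ≈ -9.9403)
J - I = (2 - √62103470/660) - 1*(-12728) = (2 - √62103470/660) + 12728 = 12730 - √62103470/660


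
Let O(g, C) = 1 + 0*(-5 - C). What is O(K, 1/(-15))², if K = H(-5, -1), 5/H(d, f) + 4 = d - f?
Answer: 1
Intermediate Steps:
H(d, f) = 5/(-4 + d - f) (H(d, f) = 5/(-4 + (d - f)) = 5/(-4 + d - f))
K = -5/8 (K = 5/(-4 - 5 - 1*(-1)) = 5/(-4 - 5 + 1) = 5/(-8) = 5*(-⅛) = -5/8 ≈ -0.62500)
O(g, C) = 1 (O(g, C) = 1 + 0 = 1)
O(K, 1/(-15))² = 1² = 1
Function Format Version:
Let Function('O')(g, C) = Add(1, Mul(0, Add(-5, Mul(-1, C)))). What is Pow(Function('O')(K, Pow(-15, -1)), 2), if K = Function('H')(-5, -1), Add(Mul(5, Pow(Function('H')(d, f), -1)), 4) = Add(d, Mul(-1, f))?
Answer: 1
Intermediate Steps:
Function('H')(d, f) = Mul(5, Pow(Add(-4, d, Mul(-1, f)), -1)) (Function('H')(d, f) = Mul(5, Pow(Add(-4, Add(d, Mul(-1, f))), -1)) = Mul(5, Pow(Add(-4, d, Mul(-1, f)), -1)))
K = Rational(-5, 8) (K = Mul(5, Pow(Add(-4, -5, Mul(-1, -1)), -1)) = Mul(5, Pow(Add(-4, -5, 1), -1)) = Mul(5, Pow(-8, -1)) = Mul(5, Rational(-1, 8)) = Rational(-5, 8) ≈ -0.62500)
Function('O')(g, C) = 1 (Function('O')(g, C) = Add(1, 0) = 1)
Pow(Function('O')(K, Pow(-15, -1)), 2) = Pow(1, 2) = 1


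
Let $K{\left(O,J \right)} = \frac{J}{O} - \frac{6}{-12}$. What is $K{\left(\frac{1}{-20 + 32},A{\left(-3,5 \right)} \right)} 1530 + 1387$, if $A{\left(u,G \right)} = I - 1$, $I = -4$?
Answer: $-89648$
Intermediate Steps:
$A{\left(u,G \right)} = -5$ ($A{\left(u,G \right)} = -4 - 1 = -5$)
$K{\left(O,J \right)} = \frac{1}{2} + \frac{J}{O}$ ($K{\left(O,J \right)} = \frac{J}{O} - - \frac{1}{2} = \frac{J}{O} + \frac{1}{2} = \frac{1}{2} + \frac{J}{O}$)
$K{\left(\frac{1}{-20 + 32},A{\left(-3,5 \right)} \right)} 1530 + 1387 = \frac{-5 + \frac{1}{2 \left(-20 + 32\right)}}{\frac{1}{-20 + 32}} \cdot 1530 + 1387 = \frac{-5 + \frac{1}{2 \cdot 12}}{\frac{1}{12}} \cdot 1530 + 1387 = \frac{1}{\frac{1}{12}} \left(-5 + \frac{1}{2} \cdot \frac{1}{12}\right) 1530 + 1387 = 12 \left(-5 + \frac{1}{24}\right) 1530 + 1387 = 12 \left(- \frac{119}{24}\right) 1530 + 1387 = \left(- \frac{119}{2}\right) 1530 + 1387 = -91035 + 1387 = -89648$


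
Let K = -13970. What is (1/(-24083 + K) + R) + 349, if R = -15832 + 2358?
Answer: -499445626/38053 ≈ -13125.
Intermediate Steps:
R = -13474
(1/(-24083 + K) + R) + 349 = (1/(-24083 - 13970) - 13474) + 349 = (1/(-38053) - 13474) + 349 = (-1/38053 - 13474) + 349 = -512726123/38053 + 349 = -499445626/38053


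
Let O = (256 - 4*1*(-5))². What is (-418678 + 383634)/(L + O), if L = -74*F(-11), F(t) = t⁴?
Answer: 17522/503629 ≈ 0.034791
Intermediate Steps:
O = 76176 (O = (256 - 4*(-5))² = (256 + 20)² = 276² = 76176)
L = -1083434 (L = -74*(-11)⁴ = -74*14641 = -1083434)
(-418678 + 383634)/(L + O) = (-418678 + 383634)/(-1083434 + 76176) = -35044/(-1007258) = -35044*(-1/1007258) = 17522/503629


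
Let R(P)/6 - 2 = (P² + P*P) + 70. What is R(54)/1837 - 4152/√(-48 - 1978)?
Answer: 35424/1837 + 2076*I*√2026/1013 ≈ 19.284 + 92.244*I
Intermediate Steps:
R(P) = 432 + 12*P² (R(P) = 12 + 6*((P² + P*P) + 70) = 12 + 6*((P² + P²) + 70) = 12 + 6*(2*P² + 70) = 12 + 6*(70 + 2*P²) = 12 + (420 + 12*P²) = 432 + 12*P²)
R(54)/1837 - 4152/√(-48 - 1978) = (432 + 12*54²)/1837 - 4152/√(-48 - 1978) = (432 + 12*2916)*(1/1837) - 4152*(-I*√2026/2026) = (432 + 34992)*(1/1837) - 4152*(-I*√2026/2026) = 35424*(1/1837) - (-2076)*I*√2026/1013 = 35424/1837 + 2076*I*√2026/1013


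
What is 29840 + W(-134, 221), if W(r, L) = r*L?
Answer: 226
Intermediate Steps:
W(r, L) = L*r
29840 + W(-134, 221) = 29840 + 221*(-134) = 29840 - 29614 = 226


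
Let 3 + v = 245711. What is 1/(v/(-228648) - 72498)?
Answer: -57162/4144192103 ≈ -1.3793e-5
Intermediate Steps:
v = 245708 (v = -3 + 245711 = 245708)
1/(v/(-228648) - 72498) = 1/(245708/(-228648) - 72498) = 1/(245708*(-1/228648) - 72498) = 1/(-61427/57162 - 72498) = 1/(-4144192103/57162) = -57162/4144192103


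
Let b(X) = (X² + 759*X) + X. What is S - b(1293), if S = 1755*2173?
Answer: 1159086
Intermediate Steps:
b(X) = X² + 760*X
S = 3813615
S - b(1293) = 3813615 - 1293*(760 + 1293) = 3813615 - 1293*2053 = 3813615 - 1*2654529 = 3813615 - 2654529 = 1159086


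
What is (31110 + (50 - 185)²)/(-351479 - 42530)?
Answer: -4485/35819 ≈ -0.12521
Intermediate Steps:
(31110 + (50 - 185)²)/(-351479 - 42530) = (31110 + (-135)²)/(-394009) = (31110 + 18225)*(-1/394009) = 49335*(-1/394009) = -4485/35819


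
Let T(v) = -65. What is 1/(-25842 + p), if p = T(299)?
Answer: -1/25907 ≈ -3.8600e-5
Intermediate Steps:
p = -65
1/(-25842 + p) = 1/(-25842 - 65) = 1/(-25907) = -1/25907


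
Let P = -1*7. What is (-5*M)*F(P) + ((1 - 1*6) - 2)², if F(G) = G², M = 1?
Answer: -196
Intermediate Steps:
P = -7
(-5*M)*F(P) + ((1 - 1*6) - 2)² = -5*1*(-7)² + ((1 - 1*6) - 2)² = -5*49 + ((1 - 6) - 2)² = -245 + (-5 - 2)² = -245 + (-7)² = -245 + 49 = -196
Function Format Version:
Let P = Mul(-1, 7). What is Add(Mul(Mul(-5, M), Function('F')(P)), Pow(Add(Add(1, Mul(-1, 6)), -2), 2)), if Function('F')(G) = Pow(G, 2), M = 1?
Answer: -196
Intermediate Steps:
P = -7
Add(Mul(Mul(-5, M), Function('F')(P)), Pow(Add(Add(1, Mul(-1, 6)), -2), 2)) = Add(Mul(Mul(-5, 1), Pow(-7, 2)), Pow(Add(Add(1, Mul(-1, 6)), -2), 2)) = Add(Mul(-5, 49), Pow(Add(Add(1, -6), -2), 2)) = Add(-245, Pow(Add(-5, -2), 2)) = Add(-245, Pow(-7, 2)) = Add(-245, 49) = -196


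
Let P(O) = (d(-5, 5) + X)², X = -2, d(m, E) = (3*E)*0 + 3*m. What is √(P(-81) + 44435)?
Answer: 2*√11181 ≈ 211.48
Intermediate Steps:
d(m, E) = 3*m (d(m, E) = 0 + 3*m = 3*m)
P(O) = 289 (P(O) = (3*(-5) - 2)² = (-15 - 2)² = (-17)² = 289)
√(P(-81) + 44435) = √(289 + 44435) = √44724 = 2*√11181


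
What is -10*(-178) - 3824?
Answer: -2044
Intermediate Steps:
-10*(-178) - 3824 = 1780 - 3824 = -2044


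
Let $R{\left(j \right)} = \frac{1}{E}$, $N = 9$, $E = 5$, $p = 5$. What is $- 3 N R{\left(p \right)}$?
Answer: $- \frac{27}{5} \approx -5.4$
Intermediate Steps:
$R{\left(j \right)} = \frac{1}{5}$
$- 3 N R{\left(p \right)} = \left(-3\right) 9 \cdot \frac{1}{5} = \left(-27\right) \frac{1}{5} = - \frac{27}{5}$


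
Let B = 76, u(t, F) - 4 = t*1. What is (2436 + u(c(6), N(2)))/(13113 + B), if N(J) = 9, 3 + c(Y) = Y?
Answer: 2443/13189 ≈ 0.18523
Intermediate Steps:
c(Y) = -3 + Y
u(t, F) = 4 + t (u(t, F) = 4 + t*1 = 4 + t)
(2436 + u(c(6), N(2)))/(13113 + B) = (2436 + (4 + (-3 + 6)))/(13113 + 76) = (2436 + (4 + 3))/13189 = (2436 + 7)*(1/13189) = 2443*(1/13189) = 2443/13189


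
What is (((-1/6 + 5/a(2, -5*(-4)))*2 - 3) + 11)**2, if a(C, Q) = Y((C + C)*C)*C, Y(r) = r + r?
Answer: 146689/2304 ≈ 63.667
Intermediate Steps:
Y(r) = 2*r
a(C, Q) = 4*C**3 (a(C, Q) = (2*((C + C)*C))*C = (2*((2*C)*C))*C = (2*(2*C**2))*C = (4*C**2)*C = 4*C**3)
(((-1/6 + 5/a(2, -5*(-4)))*2 - 3) + 11)**2 = (((-1/6 + 5/((4*2**3)))*2 - 3) + 11)**2 = (((-1*1/6 + 5/((4*8)))*2 - 3) + 11)**2 = (((-1/6 + 5/32)*2 - 3) + 11)**2 = ((-1/96*2 - 3) + 11)**2 = ((-1/48 - 3) + 11)**2 = (-145/48 + 11)**2 = (383/48)**2 = 146689/2304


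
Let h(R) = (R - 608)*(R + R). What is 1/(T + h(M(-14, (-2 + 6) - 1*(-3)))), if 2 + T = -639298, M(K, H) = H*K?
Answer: -1/500924 ≈ -1.9963e-6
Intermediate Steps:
h(R) = 2*R*(-608 + R) (h(R) = (-608 + R)*(2*R) = 2*R*(-608 + R))
T = -639300 (T = -2 - 639298 = -639300)
1/(T + h(M(-14, (-2 + 6) - 1*(-3)))) = 1/(-639300 + 2*(((-2 + 6) - 1*(-3))*(-14))*(-608 + ((-2 + 6) - 1*(-3))*(-14))) = 1/(-639300 + 2*((4 + 3)*(-14))*(-608 + (4 + 3)*(-14))) = 1/(-639300 + 2*(7*(-14))*(-608 + 7*(-14))) = 1/(-639300 + 2*(-98)*(-608 - 98)) = 1/(-639300 + 2*(-98)*(-706)) = 1/(-639300 + 138376) = 1/(-500924) = -1/500924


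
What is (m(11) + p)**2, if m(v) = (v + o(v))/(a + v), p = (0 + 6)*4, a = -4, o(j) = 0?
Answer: 32041/49 ≈ 653.90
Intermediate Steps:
p = 24 (p = 6*4 = 24)
m(v) = v/(-4 + v) (m(v) = (v + 0)/(-4 + v) = v/(-4 + v))
(m(11) + p)**2 = (11/(-4 + 11) + 24)**2 = (11/7 + 24)**2 = (179/7)**2 = 32041/49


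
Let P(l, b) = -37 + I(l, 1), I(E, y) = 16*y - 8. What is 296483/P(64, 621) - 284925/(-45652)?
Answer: -13526779091/1323908 ≈ -10217.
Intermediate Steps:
I(E, y) = -8 + 16*y
P(l, b) = -29 (P(l, b) = -37 + (-8 + 16*1) = -37 + (-8 + 16) = -37 + 8 = -29)
296483/P(64, 621) - 284925/(-45652) = 296483/(-29) - 284925/(-45652) = 296483*(-1/29) - 284925*(-1/45652) = -296483/29 + 284925/45652 = -13526779091/1323908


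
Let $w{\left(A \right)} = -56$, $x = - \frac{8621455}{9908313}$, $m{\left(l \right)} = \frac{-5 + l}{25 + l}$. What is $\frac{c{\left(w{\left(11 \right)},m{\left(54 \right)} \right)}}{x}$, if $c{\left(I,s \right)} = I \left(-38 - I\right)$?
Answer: $\frac{9987579504}{8621455} \approx 1158.5$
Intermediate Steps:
$m{\left(l \right)} = \frac{-5 + l}{25 + l}$
$x = - \frac{8621455}{9908313}$ ($x = \left(-8621455\right) \frac{1}{9908313} = - \frac{8621455}{9908313} \approx -0.87012$)
$\frac{c{\left(w{\left(11 \right)},m{\left(54 \right)} \right)}}{x} = \frac{\left(-1\right) \left(-56\right) \left(38 - 56\right)}{- \frac{8621455}{9908313}} = \left(-1\right) \left(-56\right) \left(-18\right) \left(- \frac{9908313}{8621455}\right) = \left(-1008\right) \left(- \frac{9908313}{8621455}\right) = \frac{9987579504}{8621455}$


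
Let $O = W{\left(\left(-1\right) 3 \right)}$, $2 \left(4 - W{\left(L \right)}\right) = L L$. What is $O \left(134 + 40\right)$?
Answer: $-87$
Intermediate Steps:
$W{\left(L \right)} = 4 - \frac{L^{2}}{2}$ ($W{\left(L \right)} = 4 - \frac{L L}{2} = 4 - \frac{L^{2}}{2}$)
$O = - \frac{1}{2}$ ($O = 4 - \frac{\left(\left(-1\right) 3\right)^{2}}{2} = 4 - \frac{\left(-3\right)^{2}}{2} = 4 - \frac{9}{2} = - \frac{1}{2} \approx -0.5$)
$O \left(134 + 40\right) = - \frac{134 + 40}{2} = \left(- \frac{1}{2}\right) 174 = -87$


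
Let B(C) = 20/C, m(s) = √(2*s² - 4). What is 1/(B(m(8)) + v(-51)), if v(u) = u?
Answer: -1581/80531 - 10*√31/80531 ≈ -0.020324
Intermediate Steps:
m(s) = √(-4 + 2*s²)
1/(B(m(8)) + v(-51)) = 1/(20/(√(-4 + 2*8²)) - 51) = 1/(20/(√(-4 + 2*64)) - 51) = 1/(20/(√(-4 + 128)) - 51) = 1/(20/(√124) - 51) = 1/(20/((2*√31)) - 51) = 1/(20*(√31/62) - 51) = 1/(10*√31/31 - 51) = 1/(-51 + 10*√31/31)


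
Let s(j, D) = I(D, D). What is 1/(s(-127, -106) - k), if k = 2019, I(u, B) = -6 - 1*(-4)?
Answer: -1/2021 ≈ -0.00049480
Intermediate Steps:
I(u, B) = -2 (I(u, B) = -6 + 4 = -2)
s(j, D) = -2
1/(s(-127, -106) - k) = 1/(-2 - 1*2019) = 1/(-2 - 2019) = 1/(-2021) = -1/2021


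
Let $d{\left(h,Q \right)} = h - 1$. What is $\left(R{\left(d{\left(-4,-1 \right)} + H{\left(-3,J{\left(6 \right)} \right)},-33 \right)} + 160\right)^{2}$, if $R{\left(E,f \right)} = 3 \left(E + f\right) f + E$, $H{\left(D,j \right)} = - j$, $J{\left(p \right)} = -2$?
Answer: $13845841$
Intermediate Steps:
$d{\left(h,Q \right)} = -1 + h$
$R{\left(E,f \right)} = E + f \left(3 E + 3 f\right)$ ($R{\left(E,f \right)} = \left(3 E + 3 f\right) f + E = f \left(3 E + 3 f\right) + E = E + f \left(3 E + 3 f\right)$)
$\left(R{\left(d{\left(-4,-1 \right)} + H{\left(-3,J{\left(6 \right)} \right)},-33 \right)} + 160\right)^{2} = \left(\left(\left(\left(-1 - 4\right) - -2\right) + 3 \left(-33\right)^{2} + 3 \left(\left(-1 - 4\right) - -2\right) \left(-33\right)\right) + 160\right)^{2} = \left(\left(\left(-5 + 2\right) + 3 \cdot 1089 + 3 \left(-5 + 2\right) \left(-33\right)\right) + 160\right)^{2} = \left(\left(-3 + 3267 + 3 \left(-3\right) \left(-33\right)\right) + 160\right)^{2} = \left(\left(-3 + 3267 + 297\right) + 160\right)^{2} = \left(3561 + 160\right)^{2} = 3721^{2} = 13845841$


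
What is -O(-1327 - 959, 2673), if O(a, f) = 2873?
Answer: -2873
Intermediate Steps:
-O(-1327 - 959, 2673) = -1*2873 = -2873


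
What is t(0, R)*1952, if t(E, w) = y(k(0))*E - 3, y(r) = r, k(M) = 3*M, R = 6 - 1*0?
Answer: -5856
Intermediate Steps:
R = 6 (R = 6 + 0 = 6)
t(E, w) = -3 (t(E, w) = (3*0)*E - 3 = 0*E - 3 = 0 - 3 = -3)
t(0, R)*1952 = -3*1952 = -5856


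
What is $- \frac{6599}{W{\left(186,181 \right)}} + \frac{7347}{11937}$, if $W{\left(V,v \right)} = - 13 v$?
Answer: $\frac{32019918}{9362587} \approx 3.42$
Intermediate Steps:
$- \frac{6599}{W{\left(186,181 \right)}} + \frac{7347}{11937} = - \frac{6599}{\left(-13\right) 181} + \frac{7347}{11937} = - \frac{6599}{-2353} + 7347 \cdot \frac{1}{11937} = \left(-6599\right) \left(- \frac{1}{2353}\right) + \frac{2449}{3979} = \frac{6599}{2353} + \frac{2449}{3979} = \frac{32019918}{9362587}$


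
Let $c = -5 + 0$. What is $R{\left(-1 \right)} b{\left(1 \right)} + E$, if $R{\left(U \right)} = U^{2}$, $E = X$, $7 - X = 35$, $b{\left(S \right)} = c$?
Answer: $-33$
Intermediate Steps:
$c = -5$
$b{\left(S \right)} = -5$
$X = -28$ ($X = 7 - 35 = -28$)
$E = -28$
$R{\left(-1 \right)} b{\left(1 \right)} + E = \left(-1\right)^{2} \left(-5\right) - 28 = 1 \left(-5\right) - 28 = -5 - 28 = -33$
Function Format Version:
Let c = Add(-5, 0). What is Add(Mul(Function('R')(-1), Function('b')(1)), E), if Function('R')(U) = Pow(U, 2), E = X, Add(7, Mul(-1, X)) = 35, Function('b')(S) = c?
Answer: -33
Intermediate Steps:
c = -5
Function('b')(S) = -5
X = -28 (X = Add(7, Mul(-1, 35)) = Add(7, -35) = -28)
E = -28
Add(Mul(Function('R')(-1), Function('b')(1)), E) = Add(Mul(Pow(-1, 2), -5), -28) = Add(Mul(1, -5), -28) = Add(-5, -28) = -33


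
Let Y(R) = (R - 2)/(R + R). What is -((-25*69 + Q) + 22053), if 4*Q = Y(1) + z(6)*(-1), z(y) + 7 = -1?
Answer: -162639/8 ≈ -20330.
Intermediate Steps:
Y(R) = (-2 + R)/(2*R) (Y(R) = (-2 + R)/((2*R)) = (-2 + R)*(1/(2*R)) = (-2 + R)/(2*R))
z(y) = -8 (z(y) = -7 - 1 = -8)
Q = 15/8 (Q = ((1/2)*(-2 + 1)/1 - 8*(-1))/4 = ((1/2)*1*(-1) + 8)/4 = (-1/2 + 8)/4 = (1/4)*(15/2) = 15/8 ≈ 1.8750)
-((-25*69 + Q) + 22053) = -((-25*69 + 15/8) + 22053) = -((-1725 + 15/8) + 22053) = -(-13785/8 + 22053) = -1*162639/8 = -162639/8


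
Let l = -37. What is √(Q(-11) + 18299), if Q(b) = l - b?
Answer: √18273 ≈ 135.18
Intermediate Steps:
Q(b) = -37 - b
√(Q(-11) + 18299) = √((-37 - 1*(-11)) + 18299) = √((-37 + 11) + 18299) = √(-26 + 18299) = √18273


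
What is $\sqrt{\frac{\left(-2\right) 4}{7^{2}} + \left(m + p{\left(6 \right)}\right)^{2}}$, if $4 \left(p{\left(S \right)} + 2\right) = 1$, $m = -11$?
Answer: $\frac{\sqrt{127321}}{28} \approx 12.744$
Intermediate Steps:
$p{\left(S \right)} = - \frac{7}{4}$ ($p{\left(S \right)} = -2 + \frac{1}{4} \cdot 1 = -2 + \frac{1}{4} = - \frac{7}{4}$)
$\sqrt{\frac{\left(-2\right) 4}{7^{2}} + \left(m + p{\left(6 \right)}\right)^{2}} = \sqrt{\frac{\left(-2\right) 4}{7^{2}} + \left(-11 - \frac{7}{4}\right)^{2}} = \sqrt{- \frac{8}{49} + \left(- \frac{51}{4}\right)^{2}} = \sqrt{\left(-8\right) \frac{1}{49} + \frac{2601}{16}} = \sqrt{- \frac{8}{49} + \frac{2601}{16}} = \sqrt{\frac{127321}{784}} = \frac{\sqrt{127321}}{28}$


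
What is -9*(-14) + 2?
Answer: 128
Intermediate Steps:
-9*(-14) + 2 = 126 + 2 = 128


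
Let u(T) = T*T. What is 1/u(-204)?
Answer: 1/41616 ≈ 2.4029e-5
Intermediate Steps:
u(T) = T²
1/u(-204) = 1/((-204)²) = 1/41616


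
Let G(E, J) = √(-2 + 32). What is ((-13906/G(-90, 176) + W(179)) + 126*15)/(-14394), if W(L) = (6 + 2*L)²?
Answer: -67193/7197 + 6953*√30/215910 ≈ -9.1599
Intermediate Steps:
G(E, J) = √30
((-13906/G(-90, 176) + W(179)) + 126*15)/(-14394) = ((-13906*√30/30 + 4*(3 + 179)²) + 126*15)/(-14394) = ((-6953*√30/15 + 4*182²) + 1890)*(-1/14394) = ((-6953*√30/15 + 4*33124) + 1890)*(-1/14394) = ((-6953*√30/15 + 132496) + 1890)*(-1/14394) = ((132496 - 6953*√30/15) + 1890)*(-1/14394) = (134386 - 6953*√30/15)*(-1/14394) = -67193/7197 + 6953*√30/215910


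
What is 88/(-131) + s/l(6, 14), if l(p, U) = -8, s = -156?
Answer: 4933/262 ≈ 18.828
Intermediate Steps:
88/(-131) + s/l(6, 14) = 88/(-131) - 156/(-8) = 88*(-1/131) - 156*(-⅛) = -88/131 + 39/2 = 4933/262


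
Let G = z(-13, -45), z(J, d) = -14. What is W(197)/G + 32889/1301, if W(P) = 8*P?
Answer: -794965/9107 ≈ -87.292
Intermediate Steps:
G = -14
W(197)/G + 32889/1301 = (8*197)/(-14) + 32889/1301 = 1576*(-1/14) + 32889*(1/1301) = -788/7 + 32889/1301 = -794965/9107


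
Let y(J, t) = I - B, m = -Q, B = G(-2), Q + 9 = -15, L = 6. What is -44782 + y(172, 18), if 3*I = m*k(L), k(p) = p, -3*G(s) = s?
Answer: -134204/3 ≈ -44735.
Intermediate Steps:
G(s) = -s/3
Q = -24 (Q = -9 - 15 = -24)
B = ⅔ (B = -⅓*(-2) = ⅔ ≈ 0.66667)
m = 24 (m = -1*(-24) = 24)
I = 48 (I = (24*6)/3 = (⅓)*144 = 48)
y(J, t) = 142/3 (y(J, t) = 48 - 1*⅔ = 48 - ⅔ = 142/3)
-44782 + y(172, 18) = -44782 + 142/3 = -134204/3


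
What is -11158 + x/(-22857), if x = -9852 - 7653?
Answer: -85006967/7619 ≈ -11157.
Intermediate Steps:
x = -17505
-11158 + x/(-22857) = -11158 - 17505/(-22857) = -11158 - 17505*(-1/22857) = -11158 + 5835/7619 = -85006967/7619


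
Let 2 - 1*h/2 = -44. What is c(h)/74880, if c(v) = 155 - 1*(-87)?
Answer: 121/37440 ≈ 0.0032318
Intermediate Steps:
h = 92 (h = 4 - 2*(-44) = 4 + 88 = 92)
c(v) = 242 (c(v) = 155 + 87 = 242)
c(h)/74880 = 242/74880 = 242*(1/74880) = 121/37440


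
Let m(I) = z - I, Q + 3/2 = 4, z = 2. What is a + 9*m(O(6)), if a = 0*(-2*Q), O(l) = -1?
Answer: 27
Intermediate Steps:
Q = 5/2 (Q = -3/2 + 4 = 5/2 ≈ 2.5000)
m(I) = 2 - I
a = 0 (a = 0*(-2*5/2) = 0*(-5) = 0)
a + 9*m(O(6)) = 0 + 9*(2 - 1*(-1)) = 0 + 9*(2 + 1) = 0 + 9*3 = 0 + 27 = 27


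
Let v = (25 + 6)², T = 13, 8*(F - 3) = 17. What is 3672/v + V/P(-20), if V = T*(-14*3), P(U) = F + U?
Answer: 662088/16337 ≈ 40.527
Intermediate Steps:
F = 41/8 (F = 3 + (⅛)*17 = 3 + 17/8 = 41/8 ≈ 5.1250)
P(U) = 41/8 + U
V = -546 (V = 13*(-14*3) = 13*(-42) = -546)
v = 961 (v = 31² = 961)
3672/v + V/P(-20) = 3672/961 - 546/(41/8 - 20) = 3672*(1/961) - 546/(-119/8) = 3672/961 - 546*(-8/119) = 3672/961 + 624/17 = 662088/16337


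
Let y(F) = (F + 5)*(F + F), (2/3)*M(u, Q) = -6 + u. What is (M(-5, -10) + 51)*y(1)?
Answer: 414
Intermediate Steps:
M(u, Q) = -9 + 3*u/2 (M(u, Q) = 3*(-6 + u)/2 = -9 + 3*u/2)
y(F) = 2*F*(5 + F) (y(F) = (5 + F)*(2*F) = 2*F*(5 + F))
(M(-5, -10) + 51)*y(1) = ((-9 + (3/2)*(-5)) + 51)*(2*1*(5 + 1)) = ((-9 - 15/2) + 51)*(2*1*6) = (-33/2 + 51)*12 = (69/2)*12 = 414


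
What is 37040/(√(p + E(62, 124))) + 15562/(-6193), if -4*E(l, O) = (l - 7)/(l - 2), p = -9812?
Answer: -15562/6193 - 148160*I*√1412961/470987 ≈ -2.5128 - 373.93*I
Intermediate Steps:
E(l, O) = -(-7 + l)/(4*(-2 + l)) (E(l, O) = -(l - 7)/(4*(l - 2)) = -(-7 + l)/(4*(-2 + l)))
37040/(√(p + E(62, 124))) + 15562/(-6193) = 37040/(√(-9812 + (7 - 1*62)/(4*(-2 + 62)))) + 15562/(-6193) = 37040/(√(-9812 + (¼)*(7 - 62)/60)) + 15562*(-1/6193) = 37040/(√(-9812 + (¼)*(1/60)*(-55))) - 15562/6193 = 37040/(√(-9812 - 11/48)) - 15562/6193 = 37040/(√(-470987/48)) - 15562/6193 = 37040/((I*√1412961/12)) - 15562/6193 = 37040*(-4*I*√1412961/470987) - 15562/6193 = -148160*I*√1412961/470987 - 15562/6193 = -15562/6193 - 148160*I*√1412961/470987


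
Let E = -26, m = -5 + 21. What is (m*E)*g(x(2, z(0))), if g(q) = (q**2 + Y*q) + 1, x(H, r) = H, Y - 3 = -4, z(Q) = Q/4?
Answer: -1248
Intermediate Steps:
z(Q) = Q/4 (z(Q) = Q*(1/4) = Q/4)
m = 16
Y = -1 (Y = 3 - 4 = -1)
g(q) = 1 + q**2 - q (g(q) = (q**2 - q) + 1 = 1 + q**2 - q)
(m*E)*g(x(2, z(0))) = (16*(-26))*(1 + 2**2 - 1*2) = -416*(1 + 4 - 2) = -416*3 = -1248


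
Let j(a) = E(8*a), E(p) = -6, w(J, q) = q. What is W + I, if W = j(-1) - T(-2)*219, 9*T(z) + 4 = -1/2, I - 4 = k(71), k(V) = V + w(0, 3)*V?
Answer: 783/2 ≈ 391.50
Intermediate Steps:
j(a) = -6
k(V) = 4*V (k(V) = V + 3*V = 4*V)
I = 288 (I = 4 + 4*71 = 4 + 284 = 288)
T(z) = -½ (T(z) = -4/9 + (-1/2)/9 = -4/9 + (-1*½)/9 = -4/9 + (⅑)*(-½) = -4/9 - 1/18 = -½)
W = 207/2 (W = -6 - (-1)*219/2 = -6 - 1*(-219/2) = -6 + 219/2 = 207/2 ≈ 103.50)
W + I = 207/2 + 288 = 783/2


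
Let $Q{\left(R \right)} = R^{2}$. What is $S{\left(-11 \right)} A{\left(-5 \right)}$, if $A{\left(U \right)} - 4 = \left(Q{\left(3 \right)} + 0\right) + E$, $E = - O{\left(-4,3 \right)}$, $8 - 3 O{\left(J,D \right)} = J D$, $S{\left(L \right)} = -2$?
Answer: $- \frac{38}{3} \approx -12.667$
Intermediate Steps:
$O{\left(J,D \right)} = \frac{8}{3} - \frac{D J}{3}$ ($O{\left(J,D \right)} = \frac{8}{3} - \frac{J D}{3} = \frac{8}{3} - \frac{D J}{3}$)
$E = - \frac{20}{3}$ ($E = - (\frac{8}{3} - 1 \left(-4\right)) = - (\frac{8}{3} + 4) = \left(-1\right) \frac{20}{3} = - \frac{20}{3} \approx -6.6667$)
$A{\left(U \right)} = \frac{19}{3}$ ($A{\left(U \right)} = 4 - \left(\frac{20}{3} - 3^{2}\right) = 4 + \left(\left(9 + 0\right) - \frac{20}{3}\right) = 4 + \left(9 - \frac{20}{3}\right) = 4 + \frac{7}{3} = \frac{19}{3}$)
$S{\left(-11 \right)} A{\left(-5 \right)} = \left(-2\right) \frac{19}{3} = - \frac{38}{3}$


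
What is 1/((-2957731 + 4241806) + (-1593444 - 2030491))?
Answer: -1/2339860 ≈ -4.2738e-7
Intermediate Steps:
1/((-2957731 + 4241806) + (-1593444 - 2030491)) = 1/(1284075 - 3623935) = 1/(-2339860) = -1/2339860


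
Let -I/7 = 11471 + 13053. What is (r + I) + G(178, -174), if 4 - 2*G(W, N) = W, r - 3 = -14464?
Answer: -186216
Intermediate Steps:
r = -14461 (r = 3 - 14464 = -14461)
I = -171668 (I = -7*(11471 + 13053) = -7*24524 = -171668)
G(W, N) = 2 - W/2
(r + I) + G(178, -174) = (-14461 - 171668) + (2 - ½*178) = -186129 + (2 - 89) = -186129 - 87 = -186216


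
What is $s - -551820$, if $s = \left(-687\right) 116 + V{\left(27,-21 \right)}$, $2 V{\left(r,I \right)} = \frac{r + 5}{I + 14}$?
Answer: $\frac{3304880}{7} \approx 4.7213 \cdot 10^{5}$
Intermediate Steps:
$V{\left(r,I \right)} = \frac{5 + r}{2 \left(14 + I\right)}$ ($V{\left(r,I \right)} = \frac{\left(r + 5\right) \frac{1}{I + 14}}{2} = \frac{\left(5 + r\right) \frac{1}{14 + I}}{2} = \frac{\frac{1}{14 + I} \left(5 + r\right)}{2} = \frac{5 + r}{2 \left(14 + I\right)}$)
$s = - \frac{557860}{7}$ ($s = \left(-687\right) 116 + \frac{5 + 27}{2 \left(14 - 21\right)} = -79692 + \frac{1}{2} \frac{1}{-7} \cdot 32 = -79692 + \frac{1}{2} \left(- \frac{1}{7}\right) 32 = -79692 - \frac{16}{7} = - \frac{557860}{7} \approx -79694.0$)
$s - -551820 = - \frac{557860}{7} - -551820 = - \frac{557860}{7} + 551820 = \frac{3304880}{7}$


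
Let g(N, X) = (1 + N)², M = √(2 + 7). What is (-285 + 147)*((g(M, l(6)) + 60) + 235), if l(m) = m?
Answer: -42918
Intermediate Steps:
M = 3 (M = √9 = 3)
(-285 + 147)*((g(M, l(6)) + 60) + 235) = (-285 + 147)*(((1 + 3)² + 60) + 235) = -138*((4² + 60) + 235) = -138*((16 + 60) + 235) = -138*(76 + 235) = -138*311 = -42918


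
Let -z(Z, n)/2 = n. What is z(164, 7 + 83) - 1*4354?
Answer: -4534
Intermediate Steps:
z(Z, n) = -2*n
z(164, 7 + 83) - 1*4354 = -2*(7 + 83) - 1*4354 = -2*90 - 4354 = -180 - 4354 = -4534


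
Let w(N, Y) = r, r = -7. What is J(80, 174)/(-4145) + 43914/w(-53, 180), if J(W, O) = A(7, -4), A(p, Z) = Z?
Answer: -182023502/29015 ≈ -6273.4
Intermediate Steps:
w(N, Y) = -7
J(W, O) = -4
J(80, 174)/(-4145) + 43914/w(-53, 180) = -4/(-4145) + 43914/(-7) = -4*(-1/4145) + 43914*(-⅐) = 4/4145 - 43914/7 = -182023502/29015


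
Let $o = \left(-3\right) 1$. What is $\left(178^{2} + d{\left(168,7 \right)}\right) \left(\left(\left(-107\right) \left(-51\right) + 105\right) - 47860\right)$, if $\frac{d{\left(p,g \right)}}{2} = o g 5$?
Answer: $-1331287252$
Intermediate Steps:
$o = -3$
$d{\left(p,g \right)} = - 30 g$ ($d{\left(p,g \right)} = 2 - 3 g 5 = 2 \left(- 15 g\right) = - 30 g$)
$\left(178^{2} + d{\left(168,7 \right)}\right) \left(\left(\left(-107\right) \left(-51\right) + 105\right) - 47860\right) = \left(178^{2} - 210\right) \left(\left(\left(-107\right) \left(-51\right) + 105\right) - 47860\right) = \left(31684 - 210\right) \left(\left(5457 + 105\right) - 47860\right) = 31474 \left(5562 - 47860\right) = 31474 \left(-42298\right) = -1331287252$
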